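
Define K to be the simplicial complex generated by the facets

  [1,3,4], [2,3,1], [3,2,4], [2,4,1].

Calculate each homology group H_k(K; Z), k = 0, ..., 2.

Fix the vertex order 1 < 2 < 3 < 4 and write every simplex with vertices in increasing order. Then dim K = 2 and the simplices of K are:

  0-simplices (4): [1], [2], [3], [4]
  1-simplices (6): [1,2], [1,3], [1,4], [2,3], [2,4], [3,4]
  2-simplices (4): [1,2,3], [1,2,4], [1,3,4], [2,3,4]

so the chain groups are C_0 ≅ Z^4, C_1 ≅ Z^6, C_2 ≅ Z^4.

∂_1: C_1 → C_0 maps an edge to its endpoints' difference, ∂[p,q] = q − p. For instance
  ∂[1,3] = [3] − [1].
This gives a 4×6 integer matrix of rank 3; reducing to Smith normal form yields diagonal entries (1,1,1).

Boundary ∂_2: C_2 → C_1 sends each 2-simplex [p,q,r] to [q,r] − [p,r] + [p,q]. For instance
  ∂[1,2,4] = [2,4] − [1,4] + [1,2],
  ∂[2,3,4] = [3,4] − [2,4] + [2,3].
This gives a 6×4 integer matrix of rank 3; reducing to Smith normal form yields diagonal entries (1,1,1).

Computing H_k = (kernel of ∂_k) / (image of ∂_{k+1}):

  H_0: rank C_0 − rank ∂_1 = 4 − 3 = 1, and the invariant factors of ∂_1 are all 1, so H_0 = Z.
  H_1: rank ker ∂_1 − rank ∂_2 = (6 − 3) − 3 = 0, and the invariant factors of ∂_2 are all 1, so H_1 = 0.
  H_2: rank ker ∂_2 − rank ∂_3 = (4 − 3) − 0 = 1, and there is no ∂_3, so H_2 = Z.

H_0 ≅ Z,  H_1 = 0,  H_2 ≅ Z.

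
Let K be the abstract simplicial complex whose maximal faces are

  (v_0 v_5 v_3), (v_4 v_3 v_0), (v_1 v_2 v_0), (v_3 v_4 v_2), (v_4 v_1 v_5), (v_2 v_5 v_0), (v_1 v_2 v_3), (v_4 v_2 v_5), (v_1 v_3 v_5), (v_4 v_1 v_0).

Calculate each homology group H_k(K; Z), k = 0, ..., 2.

K has 6 vertices, 15 edges, 10 triangles.
rank ∂_0 = 0, rank ∂_1 = 5 ⇒ b_0 = 6 − 0 − 5 = 1; all invariant factors of ∂_1 are 1 so no torsion. So H_0 ≅ Z.
rank ∂_1 = 5, rank ∂_2 = 10 ⇒ b_1 = 15 − 5 − 10 = 0; ∂_2 has invariant factor(s) [2] giving torsion. So H_1 ≅ Z/2.
rank ∂_2 = 10, rank ∂_3 = 0 ⇒ b_2 = 10 − 10 − 0 = 0. So H_2 ≅ 0.

H_0 ≅ Z,  H_1 ≅ Z/2,  H_2 = 0.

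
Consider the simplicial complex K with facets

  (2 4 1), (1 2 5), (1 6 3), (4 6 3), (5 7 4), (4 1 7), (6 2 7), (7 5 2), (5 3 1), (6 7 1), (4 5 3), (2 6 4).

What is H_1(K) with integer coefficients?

H_1 = Z/2.

K has 7 vertices, 18 edges, 12 triangles.
rank ∂_1 = 6, rank ∂_2 = 12 ⇒ b_1 = 18 − 6 − 12 = 0; ∂_2 has invariant factor(s) [2] giving torsion. So H_1 ≅ Z/2.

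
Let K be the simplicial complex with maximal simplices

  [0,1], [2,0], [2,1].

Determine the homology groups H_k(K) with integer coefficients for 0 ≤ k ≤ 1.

H_0 ≅ Z,  H_1 ≅ Z.

K has 3 vertices, 3 edges.
rank ∂_0 = 0, rank ∂_1 = 2 ⇒ b_0 = 3 − 0 − 2 = 1; all invariant factors of ∂_1 are 1 so no torsion. So H_0 = Z.
rank ∂_1 = 2, rank ∂_2 = 0 ⇒ b_1 = 3 − 2 − 0 = 1. So H_1 = Z.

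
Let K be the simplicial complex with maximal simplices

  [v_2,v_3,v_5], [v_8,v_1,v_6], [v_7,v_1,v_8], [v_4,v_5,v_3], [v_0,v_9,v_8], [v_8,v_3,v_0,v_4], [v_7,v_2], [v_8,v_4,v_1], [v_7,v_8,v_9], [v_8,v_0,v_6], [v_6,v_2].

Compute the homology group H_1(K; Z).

Fix the vertex order v_0 < v_1 < v_2 < v_3 < v_4 < v_5 < v_6 < v_7 < v_8 < v_9 and write every simplex with vertices in increasing order. Then dim K = 3 and the simplices of K are:

  0-simplices (10): [v_0], [v_1], [v_2], [v_3], [v_4], [v_5], [v_6], [v_7], [v_8], [v_9]
  1-simplices (22): (22 of them)
  2-simplices (12): (12 of them)
  3-simplices (1): [v_0,v_3,v_4,v_8]

Hence C_0 ≅ Z^10, C_1 ≅ Z^22, C_2 ≅ Z^12, C_3 ≅ Z^1.

∂_1: C_1 → C_0 maps an edge to its endpoints' difference, ∂[p,q] = q − p. For instance
  ∂[v_2,v_5] = [v_5] − [v_2].
The resulting 10×22 matrix has rank 9, and its Smith normal form has invariant factors (1,1,1,1,1,1,1,1,1).

The boundary map ∂_2: C_2 → C_1 acts by ∂[p,q,r] = [q,r] − [p,r] + [p,q]. For instance
  ∂[v_2,v_3,v_5] = [v_3,v_5] − [v_2,v_5] + [v_2,v_3],
  ∂[v_0,v_3,v_8] = [v_3,v_8] − [v_0,v_8] + [v_0,v_3].
The 22×12 boundary matrix has rank 11 and Smith normal form diag(1,1,1,1,1,1,1,1,1,1,1).

Boundary ∂_3: C_3 → C_2 sends each 3-simplex σ to the alternating sum Σ_i (−1)^i (σ with its i-th vertex removed). For instance
  ∂[v_0,v_3,v_4,v_8] = [v_3,v_4,v_8] − [v_0,v_4,v_8] + [v_0,v_3,v_8] − [v_0,v_3,v_4].
This gives a 12×1 integer matrix of rank 1; reducing to Smith normal form yields diagonal entries (1).

Computing H_k = (kernel of ∂_k) / (image of ∂_{k+1}):

  H_1: rank ker ∂_1 − rank ∂_2 = (22 − 9) − 11 = 2, and the invariant factors of ∂_2 are all 1, so H_1 ≅ Z^2.

H_1 ≅ Z^2.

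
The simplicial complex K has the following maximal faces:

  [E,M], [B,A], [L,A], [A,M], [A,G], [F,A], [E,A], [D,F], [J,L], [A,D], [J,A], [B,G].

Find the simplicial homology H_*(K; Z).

H_0 = Z,  H_1 = Z^4.

K has 9 vertices, 12 edges.
rank ∂_0 = 0, rank ∂_1 = 8 ⇒ b_0 = 9 − 0 − 8 = 1; all invariant factors of ∂_1 are 1 so no torsion. So H_0 ≅ Z.
rank ∂_1 = 8, rank ∂_2 = 0 ⇒ b_1 = 12 − 8 − 0 = 4. So H_1 ≅ Z^4.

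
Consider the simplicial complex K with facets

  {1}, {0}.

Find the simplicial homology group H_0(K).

H_0 = Z^2.

K has 2 vertices.
rank ∂_0 = 0, rank ∂_1 = 0 ⇒ b_0 = 2 − 0 − 0 = 2. So H_0 ≅ Z^2.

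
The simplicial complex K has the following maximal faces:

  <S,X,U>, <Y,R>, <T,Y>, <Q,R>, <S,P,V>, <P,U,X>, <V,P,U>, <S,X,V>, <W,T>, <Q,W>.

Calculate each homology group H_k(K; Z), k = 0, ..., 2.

H_0 ≅ Z^2,  H_1 ≅ Z^2,  H_2 = 0.

We work with the vertex ordering P < Q < R < S < T < U < V < W < X < Y. The simplices of K, each written with vertices in increasing order, are:

  0-simplices (10): P, Q, R, S, T, U, V, W, X, Y
  1-simplices (15): PS, PU, PV, PX, QR, QW, RY, SU, SV, SX, TW, TY, UV, UX, VX
  2-simplices (5): PSV, PUV, PUX, SUX, SVX

giving chain groups C_0 ≅ Z^10, C_1 ≅ Z^15, C_2 ≅ Z^5.

Boundary ∂_1: C_1 → C_0 sends each edge [p,q] (with p < q) to q − p. For instance
  ∂QW = W − Q.
This gives a 10×15 integer matrix of rank 8; reducing to Smith normal form yields diagonal entries (1,1,1,1,1,1,1,1).

∂_2: C_2 → C_1 acts by ∂[p,q,r] = [q,r] − [p,r] + [p,q]. For instance
  ∂SUX = UX − SX + SU,
  ∂SVX = VX − SX + SV.
The 15×5 boundary matrix has rank 5 and Smith normal form diag(1,1,1,1,1).

Reading off H_k = ker ∂_k / im ∂_{k+1}:

  H_0: rank C_0 − rank ∂_1 = 10 − 8 = 2, and the invariant factors of ∂_1 are all 1, so H_0 = Z^2.
  H_1: rank ker ∂_1 − rank ∂_2 = (15 − 8) − 5 = 2, and the invariant factors of ∂_2 are all 1, so H_1 = Z^2.
  H_2: rank ker ∂_2 − rank ∂_3 = (5 − 5) − 0 = 0, and there is no ∂_3, so H_2 = 0.

As a check, the Euler characteristic is 10 − 15 + 5 = 0, which agrees with 2 − 2 + 0 = 0.
(K is a triangulation of the disjoint union of the Möbius band and the circle S^1.)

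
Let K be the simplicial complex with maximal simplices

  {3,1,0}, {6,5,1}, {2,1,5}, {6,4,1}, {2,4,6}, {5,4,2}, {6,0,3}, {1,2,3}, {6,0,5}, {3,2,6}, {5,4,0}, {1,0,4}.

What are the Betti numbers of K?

b_0 = 1, b_1 = 0, b_2 = 0.

Order the vertices as 0 < 1 < 2 < 3 < 4 < 5 < 6. Listing each simplex with vertices in this order, K has dimension 2 with simplices:

  0-simplices (7): [0], [1], [2], [3], [4], [5], [6]
  1-simplices (18): [0,1], [0,3], [0,4], [0,5], [0,6], [1,2], [1,3], [1,4], [1,5], [1,6], [2,3], [2,4], [2,5], [2,6], [3,6], [4,5], [4,6], [5,6]
  2-simplices (12): [0,1,3], [0,1,4], [0,3,6], [0,4,5], [0,5,6], [1,2,3], [1,2,5], [1,4,6], [1,5,6], [2,3,6], [2,4,5], [2,4,6]

so the chain groups are C_0 ≅ Z^7, C_1 ≅ Z^18, C_2 ≅ Z^12.

∂_1: C_1 → C_0 maps an edge to its endpoints' difference, ∂[p,q] = q − p.
This gives a 7×18 integer matrix of rank 6; reducing to Smith normal form yields diagonal entries (1,1,1,1,1,1).

The boundary map ∂_2: C_2 → C_1 acts by ∂[p,q,r] = [q,r] − [p,r] + [p,q]. For instance
  ∂[1,2,3] = [2,3] − [1,3] + [1,2],
  ∂[0,1,4] = [1,4] − [0,4] + [0,1].
As a 18×12 matrix over Z this has rank 12, with invariant factors (1,1,1,1,1,1,1,1,1,1,1,2).

From H_k ≅ ker(∂_k) / im(∂_{k+1}) we obtain:

  H_0: rank C_0 − rank ∂_1 = 7 − 6 = 1, and the invariant factors of ∂_1 are all 1, so H_0 = Z.
  H_1: rank ker ∂_1 − rank ∂_2 = (18 − 6) − 12 = 0, and ∂_2 has invariant factor 2 > 1, so H_1 = Z_2.
  H_2: rank ker ∂_2 − rank ∂_3 = (12 − 12) − 0 = 0, and there is no ∂_3, so H_2 = 0.

Hence the Betti numbers are b_0 = 1, b_1 = 0, b_2 = 0.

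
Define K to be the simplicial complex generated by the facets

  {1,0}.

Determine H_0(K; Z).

H_0 ≅ Z.

K has 2 vertices, 1 edge.
rank ∂_0 = 0, rank ∂_1 = 1 ⇒ b_0 = 2 − 0 − 1 = 1; all invariant factors of ∂_1 are 1 so no torsion. So H_0 ≅ Z.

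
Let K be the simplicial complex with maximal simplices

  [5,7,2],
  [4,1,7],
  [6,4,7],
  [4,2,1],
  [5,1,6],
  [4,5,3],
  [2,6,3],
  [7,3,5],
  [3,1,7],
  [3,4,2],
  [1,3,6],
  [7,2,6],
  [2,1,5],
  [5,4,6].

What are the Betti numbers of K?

b_0 = 1, b_1 = 2, b_2 = 1.

K has 7 vertices, 21 edges, 14 triangles.
rank ∂_0 = 0, rank ∂_1 = 6 ⇒ b_0 = 7 − 0 − 6 = 1; all invariant factors of ∂_1 are 1 so no torsion. So H_0 ≅ Z.
rank ∂_1 = 6, rank ∂_2 = 13 ⇒ b_1 = 21 − 6 − 13 = 2; all invariant factors of ∂_2 are 1 so no torsion. So H_1 ≅ Z^2.
rank ∂_2 = 13, rank ∂_3 = 0 ⇒ b_2 = 14 − 13 − 0 = 1. So H_2 ≅ Z.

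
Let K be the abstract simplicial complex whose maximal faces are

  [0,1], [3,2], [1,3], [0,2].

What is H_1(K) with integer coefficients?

Take the total order 0 < 1 < 2 < 3 on the vertex set. Then K (dimension 1) consists of the simplices:

  0-simplices (4): [0], [1], [2], [3]
  1-simplices (4): [0,1], [0,2], [1,3], [2,3]

Hence C_0 ≅ Z^4, C_1 ≅ Z^4.

Boundary ∂_1: C_1 → C_0 maps an edge to its endpoints' difference, ∂[p,q] = q − p.
The 4×4 boundary matrix has rank 3 and Smith normal form diag(1,1,1).

Reading off H_k = ker ∂_k / im ∂_{k+1}:

  H_1: rank ker ∂_1 − rank ∂_2 = (4 − 3) − 0 = 1, and there is no ∂_2, so H_1 = Z.

H_1 ≅ Z.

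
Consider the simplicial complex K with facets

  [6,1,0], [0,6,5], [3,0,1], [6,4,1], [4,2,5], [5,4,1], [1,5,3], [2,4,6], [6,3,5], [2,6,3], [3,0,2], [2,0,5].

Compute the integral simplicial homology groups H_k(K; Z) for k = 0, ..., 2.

H_0 ≅ Z,  H_1 ≅ Z/2,  H_2 = 0.

Order the vertices as 0 < 1 < 2 < 3 < 4 < 5 < 6. Listing each simplex with vertices in this order, K has dimension 2 with simplices:

  0-simplices (7): [0], [1], [2], [3], [4], [5], [6]
  1-simplices (18): [0,1], [0,2], [0,3], [0,5], [0,6], [1,3], [1,4], [1,5], [1,6], [2,3], [2,4], [2,5], [2,6], [3,5], [3,6], [4,5], [4,6], [5,6]
  2-simplices (12): [0,1,3], [0,1,6], [0,2,3], [0,2,5], [0,5,6], [1,3,5], [1,4,5], [1,4,6], [2,3,6], [2,4,5], [2,4,6], [3,5,6]

Hence C_0 ≅ Z^7, C_1 ≅ Z^18, C_2 ≅ Z^12.

Boundary ∂_1: C_1 → C_0 is given by ∂[p,q] = [q] − [p]. For instance
  ∂[2,4] = [4] − [2].
This gives a 7×18 integer matrix of rank 6; reducing to Smith normal form yields diagonal entries (1,1,1,1,1,1).

Boundary ∂_2: C_2 → C_1 sends each 2-simplex [p,q,r] to [q,r] − [p,r] + [p,q]. For instance
  ∂[1,4,5] = [4,5] − [1,5] + [1,4],
  ∂[1,3,5] = [3,5] − [1,5] + [1,3].
The resulting 18×12 matrix has rank 12, and its Smith normal form has invariant factors (1,1,1,1,1,1,1,1,1,1,1,2).

From H_k ≅ ker(∂_k) / im(∂_{k+1}) we obtain:

  H_0: rank C_0 − rank ∂_1 = 7 − 6 = 1, and the invariant factors of ∂_1 are all 1, so H_0 = Z.
  H_1: rank ker ∂_1 − rank ∂_2 = (18 − 6) − 12 = 0, and ∂_2 has invariant factor 2 > 1, so H_1 = Z/2.
  H_2: rank ker ∂_2 − rank ∂_3 = (12 − 12) − 0 = 0, and there is no ∂_3, so H_2 = 0.

As a check, the Euler characteristic is 7 − 18 + 12 = 1, which agrees with 1 − 0 + 0 = 1.
(K is a triangulation of the real projective plane RP^2.)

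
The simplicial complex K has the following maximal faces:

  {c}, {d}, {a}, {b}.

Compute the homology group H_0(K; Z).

Fix the vertex order a < b < c < d and write every simplex with vertices in increasing order. Then dim K = 0 and the simplices of K are:

  0-simplices (4): a, b, c, d

Hence C_0 ≅ Z^4.

Now H_k = ker ∂_k / im ∂_{k+1}, so:

  H_0: rank C_0 − rank ∂_1 = 4 − 0 = 4, and there is no ∂_1, so H_0 ≅ Z^4.

(K is a triangulation of a set of 4 points.)

H_0 = Z^4.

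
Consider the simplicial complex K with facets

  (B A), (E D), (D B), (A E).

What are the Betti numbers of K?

b_0 = 1, b_1 = 1.

K has 4 vertices, 4 edges.
rank ∂_0 = 0, rank ∂_1 = 3 ⇒ b_0 = 4 − 0 − 3 = 1; all invariant factors of ∂_1 are 1 so no torsion. So H_0 ≅ Z.
rank ∂_1 = 3, rank ∂_2 = 0 ⇒ b_1 = 4 − 3 − 0 = 1. So H_1 ≅ Z.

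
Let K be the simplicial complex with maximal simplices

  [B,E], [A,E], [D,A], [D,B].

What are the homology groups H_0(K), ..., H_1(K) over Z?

Take the total order A < B < D < E on the vertex set. Then K (dimension 1) consists of the simplices:

  0-simplices (4): A, B, D, E
  1-simplices (4): AD, AE, BD, BE

giving chain groups C_0 ≅ Z^4, C_1 ≅ Z^4.

∂_1: C_1 → C_0 is given by ∂[p,q] = [q] − [p]. For instance
  ∂BD = D − B.
This gives a 4×4 integer matrix of rank 3; reducing to Smith normal form yields diagonal entries (1,1,1).

Now H_k = ker ∂_k / im ∂_{k+1}, so:

  H_0: rank C_0 − rank ∂_1 = 4 − 3 = 1, and the invariant factors of ∂_1 are all 1, so H_0 ≅ Z.
  H_1: rank ker ∂_1 − rank ∂_2 = (4 − 3) − 0 = 1, and there is no ∂_2, so H_1 ≅ Z.

As a check, the Euler characteristic is 4 − 4 = 0, which agrees with 1 − 1 = 0.

H_0 ≅ Z,  H_1 ≅ Z.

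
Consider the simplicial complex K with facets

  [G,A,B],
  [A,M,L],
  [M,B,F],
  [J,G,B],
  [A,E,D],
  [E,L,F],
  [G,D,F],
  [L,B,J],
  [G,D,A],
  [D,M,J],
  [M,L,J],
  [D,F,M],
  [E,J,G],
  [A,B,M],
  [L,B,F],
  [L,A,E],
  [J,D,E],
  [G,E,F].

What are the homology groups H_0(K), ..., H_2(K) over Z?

H_0 = Z,  H_1 = Z ⊕ Z/2,  H_2 = 0.

Fix the vertex order A < B < D < E < F < G < J < L < M and write every simplex with vertices in increasing order. Then dim K = 2 and the simplices of K are:

  0-simplices (9): A, B, D, E, F, G, J, L, M
  1-simplices (27): AB, AD, AE, AG, AL, AM, BF, BG, BJ, BL, BM, DE, DF, DG, DJ, DM, EF, EG, EJ, EL, FG, FL, FM, GJ, JL, JM, LM
  2-simplices (18): ABG, ABM, ADE, ADG, AEL, ALM, BFL, BFM, BGJ, BJL, DEJ, DFG, DFM, DJM, EFG, EFL, EGJ, JLM

giving chain groups C_0 ≅ Z^9, C_1 ≅ Z^27, C_2 ≅ Z^18.

The boundary map ∂_1: C_1 → C_0 sends each edge [p,q] (with p < q) to q − p. For instance
  ∂DM = M − D.
The resulting 9×27 matrix has rank 8, and its Smith normal form has invariant factors (1,1,1,1,1,1,1,1).

The boundary map ∂_2: C_2 → C_1 maps a triangle to the signed sum of its edges. For instance
  ∂AEL = EL − AL + AE,
  ∂BGJ = GJ − BJ + BG.
This gives a 27×18 integer matrix of rank 18; reducing to Smith normal form yields diagonal entries (1,1,1,1,1,1,1,1,1,1,1,1,1,1,1,1,1,2).

From H_k ≅ ker(∂_k) / im(∂_{k+1}) we obtain:

  H_0: rank C_0 − rank ∂_1 = 9 − 8 = 1, and the invariant factors of ∂_1 are all 1, so H_0 ≅ Z.
  H_1: rank ker ∂_1 − rank ∂_2 = (27 − 8) − 18 = 1, and ∂_2 has invariant factor 2 > 1, so H_1 ≅ Z ⊕ Z/2.
  H_2: rank ker ∂_2 − rank ∂_3 = (18 − 18) − 0 = 0, and there is no ∂_3, so H_2 ≅ 0.

As a check, the Euler characteristic is 9 − 27 + 18 = 0, which agrees with 1 − 1 + 0 = 0.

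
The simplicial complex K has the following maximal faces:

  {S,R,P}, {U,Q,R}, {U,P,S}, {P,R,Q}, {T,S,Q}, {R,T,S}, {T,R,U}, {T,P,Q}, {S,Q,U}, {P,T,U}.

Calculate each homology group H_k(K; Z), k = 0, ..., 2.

Take the total order P < Q < R < S < T < U on the vertex set. Then K (dimension 2) consists of the simplices:

  0-simplices (6): P, Q, R, S, T, U
  1-simplices (15): PQ, PR, PS, PT, PU, QR, QS, QT, QU, RS, RT, RU, ST, SU, TU
  2-simplices (10): PQR, PQT, PRS, PSU, PTU, QRU, QST, QSU, RST, RTU

giving chain groups C_0 ≅ Z^6, C_1 ≅ Z^15, C_2 ≅ Z^10.

Boundary ∂_1: C_1 → C_0 sends each edge [p,q] (with p < q) to q − p. For instance
  ∂PQ = Q − P.
The resulting 6×15 matrix has rank 5, and its Smith normal form has invariant factors (1,1,1,1,1).

Boundary ∂_2: C_2 → C_1 acts by ∂[p,q,r] = [q,r] − [p,r] + [p,q]. For instance
  ∂QRU = RU − QU + QR,
  ∂PTU = TU − PU + PT.
The resulting 15×10 matrix has rank 10, and its Smith normal form has invariant factors (1,1,1,1,1,1,1,1,1,2).

Now H_k = ker ∂_k / im ∂_{k+1}, so:

  H_0: rank C_0 − rank ∂_1 = 6 − 5 = 1, and the invariant factors of ∂_1 are all 1, so H_0 ≅ Z.
  H_1: rank ker ∂_1 − rank ∂_2 = (15 − 5) − 10 = 0, and ∂_2 has invariant factor 2 > 1, so H_1 ≅ Z/2.
  H_2: rank ker ∂_2 − rank ∂_3 = (10 − 10) − 0 = 0, and there is no ∂_3, so H_2 ≅ 0.

H_0 ≅ Z,  H_1 ≅ Z/2,  H_2 = 0.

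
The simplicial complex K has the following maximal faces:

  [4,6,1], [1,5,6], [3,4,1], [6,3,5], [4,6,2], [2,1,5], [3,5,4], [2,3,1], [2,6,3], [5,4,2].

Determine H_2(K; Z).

Order the vertices as 1 < 2 < 3 < 4 < 5 < 6. Listing each simplex with vertices in this order, K has dimension 2 with simplices:

  0-simplices (6): [1], [2], [3], [4], [5], [6]
  1-simplices (15): [1,2], [1,3], [1,4], [1,5], [1,6], [2,3], [2,4], [2,5], [2,6], [3,4], [3,5], [3,6], [4,5], [4,6], [5,6]
  2-simplices (10): [1,2,3], [1,2,5], [1,3,4], [1,4,6], [1,5,6], [2,3,6], [2,4,5], [2,4,6], [3,4,5], [3,5,6]

Hence C_0 ≅ Z^6, C_1 ≅ Z^15, C_2 ≅ Z^10.

∂_1: C_1 → C_0 maps an edge to its endpoints' difference, ∂[p,q] = q − p. For instance
  ∂[4,6] = [6] − [4].
The resulting 6×15 matrix has rank 5, and its Smith normal form has invariant factors (1,1,1,1,1).

∂_2: C_2 → C_1 sends each 2-simplex [p,q,r] to [q,r] − [p,r] + [p,q]. For instance
  ∂[1,2,3] = [2,3] − [1,3] + [1,2],
  ∂[1,3,4] = [3,4] − [1,4] + [1,3].
This gives a 15×10 integer matrix of rank 10; reducing to Smith normal form yields diagonal entries (1,1,1,1,1,1,1,1,1,2).

From H_k ≅ ker(∂_k) / im(∂_{k+1}) we obtain:

  H_2: rank ker ∂_2 − rank ∂_3 = (10 − 10) − 0 = 0, and there is no ∂_3, so H_2 ≅ 0.

H_2 ≅ 0.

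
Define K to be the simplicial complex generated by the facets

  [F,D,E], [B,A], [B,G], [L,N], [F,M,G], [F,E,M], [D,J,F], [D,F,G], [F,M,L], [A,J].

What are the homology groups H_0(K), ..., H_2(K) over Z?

H_0 = Z,  H_1 = Z,  H_2 = 0.

Fix the vertex order A < B < D < E < F < G < J < L < M < N and write every simplex with vertices in increasing order. Then dim K = 2 and the simplices of K are:

  0-simplices (10): A, B, D, E, F, G, J, L, M, N
  1-simplices (16): AB, AJ, BG, DE, DF, DG, DJ, EF, EM, FG, FJ, FL, FM, GM, LM, LN
  2-simplices (6): DEF, DFG, DFJ, EFM, FGM, FLM

Hence C_0 ≅ Z^10, C_1 ≅ Z^16, C_2 ≅ Z^6.

The boundary map ∂_1: C_1 → C_0 sends each edge [p,q] (with p < q) to q − p. For instance
  ∂AJ = J − A.
The 10×16 boundary matrix has rank 9 and Smith normal form diag(1,1,1,1,1,1,1,1,1).

∂_2: C_2 → C_1 acts by ∂[p,q,r] = [q,r] − [p,r] + [p,q]. For instance
  ∂DEF = EF − DF + DE,
  ∂EFM = FM − EM + EF.
The resulting 16×6 matrix has rank 6, and its Smith normal form has invariant factors (1,1,1,1,1,1).

Computing H_k = (kernel of ∂_k) / (image of ∂_{k+1}):

  H_0: rank C_0 − rank ∂_1 = 10 − 9 = 1, and the invariant factors of ∂_1 are all 1, so H_0 ≅ Z.
  H_1: rank ker ∂_1 − rank ∂_2 = (16 − 9) − 6 = 1, and the invariant factors of ∂_2 are all 1, so H_1 ≅ Z.
  H_2: rank ker ∂_2 − rank ∂_3 = (6 − 6) − 0 = 0, and there is no ∂_3, so H_2 ≅ 0.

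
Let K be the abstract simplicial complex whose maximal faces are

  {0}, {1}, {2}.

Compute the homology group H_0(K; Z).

H_0 = Z^3.

Order the vertices as 0 < 1 < 2. Listing each simplex with vertices in this order, K has dimension 0 with simplices:

  0-simplices (3): [0], [1], [2]

giving chain groups C_0 ≅ Z^3.

Reading off H_k = ker ∂_k / im ∂_{k+1}:

  H_0: rank C_0 − rank ∂_1 = 3 − 0 = 3, and there is no ∂_1, so H_0 = Z^3.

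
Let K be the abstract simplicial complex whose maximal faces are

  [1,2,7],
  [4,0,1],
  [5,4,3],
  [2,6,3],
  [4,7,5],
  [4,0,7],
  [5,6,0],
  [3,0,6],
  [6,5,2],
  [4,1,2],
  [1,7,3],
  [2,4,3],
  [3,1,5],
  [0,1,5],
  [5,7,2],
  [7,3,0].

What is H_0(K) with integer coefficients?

H_0 ≅ Z.

We work with the vertex ordering 0 < 1 < 2 < 3 < 4 < 5 < 6 < 7. The simplices of K, each written with vertices in increasing order, are:

  0-simplices (8): [0], [1], [2], [3], [4], [5], [6], [7]
  1-simplices (24): (24 of them)
  2-simplices (16): [0,1,4], [0,1,5], [0,3,6], [0,3,7], [0,4,7], [0,5,6], [1,2,4], [1,2,7], [1,3,5], [1,3,7], [2,3,4], [2,3,6], [2,5,6], [2,5,7], [3,4,5], [4,5,7]

so the chain groups are C_0 ≅ Z^8, C_1 ≅ Z^24, C_2 ≅ Z^16.

∂_1: C_1 → C_0 sends each edge [p,q] (with p < q) to q − p.
This gives a 8×24 integer matrix of rank 7; reducing to Smith normal form yields diagonal entries (1,1,1,1,1,1,1).

Boundary ∂_2: C_2 → C_1 maps a triangle to the signed sum of its edges. For instance
  ∂[2,3,6] = [3,6] − [2,6] + [2,3],
  ∂[1,3,7] = [3,7] − [1,7] + [1,3].
As a 24×16 matrix over Z this has rank 15, with invariant factors (1,1,1,1,1,1,1,1,1,1,1,1,1,1,1).

From H_k ≅ ker(∂_k) / im(∂_{k+1}) we obtain:

  H_0: rank C_0 − rank ∂_1 = 8 − 7 = 1, and the invariant factors of ∂_1 are all 1, so H_0 = Z.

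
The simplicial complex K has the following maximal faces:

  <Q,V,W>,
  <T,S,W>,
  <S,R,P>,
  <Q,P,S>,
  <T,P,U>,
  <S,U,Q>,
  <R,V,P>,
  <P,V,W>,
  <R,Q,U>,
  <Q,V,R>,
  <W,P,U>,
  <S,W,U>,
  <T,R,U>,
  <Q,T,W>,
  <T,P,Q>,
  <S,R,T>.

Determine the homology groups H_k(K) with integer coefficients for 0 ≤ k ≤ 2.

K has 8 vertices, 24 edges, 16 triangles.
rank ∂_0 = 0, rank ∂_1 = 7 ⇒ b_0 = 8 − 0 − 7 = 1; all invariant factors of ∂_1 are 1 so no torsion. So H_0 = Z.
rank ∂_1 = 7, rank ∂_2 = 15 ⇒ b_1 = 24 − 7 − 15 = 2; all invariant factors of ∂_2 are 1 so no torsion. So H_1 = Z^2.
rank ∂_2 = 15, rank ∂_3 = 0 ⇒ b_2 = 16 − 15 − 0 = 1. So H_2 = Z.

H_0 ≅ Z,  H_1 ≅ Z^2,  H_2 ≅ Z.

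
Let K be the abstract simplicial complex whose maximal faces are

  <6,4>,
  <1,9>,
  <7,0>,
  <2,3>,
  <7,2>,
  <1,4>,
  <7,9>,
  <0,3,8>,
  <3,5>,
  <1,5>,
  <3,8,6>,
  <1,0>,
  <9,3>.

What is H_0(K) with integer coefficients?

Fix the vertex order 0 < 1 < 2 < 3 < 4 < 5 < 6 < 7 < 8 < 9 and write every simplex with vertices in increasing order. Then dim K = 2 and the simplices of K are:

  0-simplices (10): [0], [1], [2], [3], [4], [5], [6], [7], [8], [9]
  1-simplices (16): [0,1], [0,3], [0,7], [0,8], [1,4], [1,5], [1,9], [2,3], [2,7], [3,5], [3,6], [3,8], [3,9], [4,6], [6,8], [7,9]
  2-simplices (2): [0,3,8], [3,6,8]

so the chain groups are C_0 ≅ Z^10, C_1 ≅ Z^16, C_2 ≅ Z^2.

∂_1: C_1 → C_0 maps an edge to its endpoints' difference, ∂[p,q] = q − p.
As a 10×16 matrix over Z this has rank 9, with invariant factors (1,1,1,1,1,1,1,1,1).

Boundary ∂_2: C_2 → C_1 sends each 2-simplex [p,q,r] to [q,r] − [p,r] + [p,q]. For instance
  ∂[3,6,8] = [6,8] − [3,8] + [3,6],
  ∂[0,3,8] = [3,8] − [0,8] + [0,3].
The 16×2 boundary matrix has rank 2 and Smith normal form diag(1,1).

Computing H_k = (kernel of ∂_k) / (image of ∂_{k+1}):

  H_0: rank C_0 − rank ∂_1 = 10 − 9 = 1, and the invariant factors of ∂_1 are all 1, so H_0 ≅ Z.

H_0 ≅ Z.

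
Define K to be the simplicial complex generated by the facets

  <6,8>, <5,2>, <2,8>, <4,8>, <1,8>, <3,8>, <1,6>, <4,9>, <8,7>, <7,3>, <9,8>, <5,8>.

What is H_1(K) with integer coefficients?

H_1 ≅ Z^4.

Order the vertices as 1 < 2 < 3 < 4 < 5 < 6 < 7 < 8 < 9. Listing each simplex with vertices in this order, K has dimension 1 with simplices:

  0-simplices (9): [1], [2], [3], [4], [5], [6], [7], [8], [9]
  1-simplices (12): [1,6], [1,8], [2,5], [2,8], [3,7], [3,8], [4,8], [4,9], [5,8], [6,8], [7,8], [8,9]

so the chain groups are C_0 ≅ Z^9, C_1 ≅ Z^12.

Boundary ∂_1: C_1 → C_0 maps an edge to its endpoints' difference, ∂[p,q] = q − p.
The resulting 9×12 matrix has rank 8, and its Smith normal form has invariant factors (1,1,1,1,1,1,1,1).

From H_k ≅ ker(∂_k) / im(∂_{k+1}) we obtain:

  H_1: rank ker ∂_1 − rank ∂_2 = (12 − 8) − 0 = 4, and there is no ∂_2, so H_1 ≅ Z^4.

(K is a triangulation of a wedge of 4 circles.)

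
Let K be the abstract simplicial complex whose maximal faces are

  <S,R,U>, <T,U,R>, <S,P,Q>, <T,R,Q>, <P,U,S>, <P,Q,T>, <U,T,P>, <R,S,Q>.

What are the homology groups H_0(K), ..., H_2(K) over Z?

H_0 ≅ Z,  H_1 = 0,  H_2 ≅ Z.

Order the vertices as P < Q < R < S < T < U. Listing each simplex with vertices in this order, K has dimension 2 with simplices:

  0-simplices (6): P, Q, R, S, T, U
  1-simplices (12): PQ, PS, PT, PU, QR, QS, QT, RS, RT, RU, SU, TU
  2-simplices (8): PQS, PQT, PSU, PTU, QRS, QRT, RSU, RTU

so the chain groups are C_0 ≅ Z^6, C_1 ≅ Z^12, C_2 ≅ Z^8.

∂_1: C_1 → C_0 sends each edge [p,q] (with p < q) to q − p.
The 6×12 boundary matrix has rank 5 and Smith normal form diag(1,1,1,1,1).

Boundary ∂_2: C_2 → C_1 acts by ∂[p,q,r] = [q,r] − [p,r] + [p,q]. For instance
  ∂QRT = RT − QT + QR,
  ∂QRS = RS − QS + QR.
This gives a 12×8 integer matrix of rank 7; reducing to Smith normal form yields diagonal entries (1,1,1,1,1,1,1).

Now H_k = ker ∂_k / im ∂_{k+1}, so:

  H_0: rank C_0 − rank ∂_1 = 6 − 5 = 1, and the invariant factors of ∂_1 are all 1, so H_0 = Z.
  H_1: rank ker ∂_1 − rank ∂_2 = (12 − 5) − 7 = 0, and the invariant factors of ∂_2 are all 1, so H_1 = 0.
  H_2: rank ker ∂_2 − rank ∂_3 = (8 − 7) − 0 = 1, and there is no ∂_3, so H_2 = Z.

As a check, the Euler characteristic is 6 − 12 + 8 = 2, which agrees with 1 − 0 + 1 = 2.
(K is a triangulation of the 2-sphere S^2.)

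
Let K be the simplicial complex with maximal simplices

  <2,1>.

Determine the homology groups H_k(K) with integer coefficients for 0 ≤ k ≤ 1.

H_0 ≅ Z,  H_1 = 0.

We work with the vertex ordering 1 < 2. The simplices of K, each written with vertices in increasing order, are:

  0-simplices (2): [1], [2]
  1-simplices (1): [1,2]

giving chain groups C_0 ≅ Z^2, C_1 ≅ Z^1.

The boundary map ∂_1: C_1 → C_0 is given by ∂[p,q] = [q] − [p]. For instance
  ∂[1,2] = [2] − [1].
This gives a 2×1 integer matrix of rank 1; reducing to Smith normal form yields diagonal entries (1).

Reading off H_k = ker ∂_k / im ∂_{k+1}:

  H_0: rank C_0 − rank ∂_1 = 2 − 1 = 1, and the invariant factors of ∂_1 are all 1, so H_0 = Z.
  H_1: rank ker ∂_1 − rank ∂_2 = (1 − 1) − 0 = 0, and there is no ∂_2, so H_1 = 0.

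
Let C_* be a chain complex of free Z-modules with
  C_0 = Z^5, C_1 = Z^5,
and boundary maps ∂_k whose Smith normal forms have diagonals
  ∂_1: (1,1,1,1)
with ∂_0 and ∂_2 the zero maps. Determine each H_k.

H_0: b_0 = 5 − 0 − 4 = 1; torsion from ∂_1 factors > 1: none. So H_0 = Z.
H_1: b_1 = 5 − 4 − 0 = 1; torsion from ∂_2 factors > 1: none. So H_1 = Z.

H_0 = Z,  H_1 = Z.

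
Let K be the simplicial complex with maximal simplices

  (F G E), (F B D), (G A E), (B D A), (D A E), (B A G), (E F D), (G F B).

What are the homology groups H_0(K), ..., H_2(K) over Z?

Take the total order A < B < D < E < F < G on the vertex set. Then K (dimension 2) consists of the simplices:

  0-simplices (6): A, B, D, E, F, G
  1-simplices (12): AB, AD, AE, AG, BD, BF, BG, DE, DF, EF, EG, FG
  2-simplices (8): ABD, ABG, ADE, AEG, BDF, BFG, DEF, EFG

so the chain groups are C_0 ≅ Z^6, C_1 ≅ Z^12, C_2 ≅ Z^8.

∂_1: C_1 → C_0 maps an edge to its endpoints' difference, ∂[p,q] = q − p. For instance
  ∂AE = E − A.
The 6×12 boundary matrix has rank 5 and Smith normal form diag(1,1,1,1,1).

The boundary map ∂_2: C_2 → C_1 maps a triangle to the signed sum of its edges. For instance
  ∂AEG = EG − AG + AE,
  ∂ADE = DE − AE + AD.
As a 12×8 matrix over Z this has rank 7, with invariant factors (1,1,1,1,1,1,1).

Now H_k = ker ∂_k / im ∂_{k+1}, so:

  H_0: rank C_0 − rank ∂_1 = 6 − 5 = 1, and the invariant factors of ∂_1 are all 1, so H_0 = Z.
  H_1: rank ker ∂_1 − rank ∂_2 = (12 − 5) − 7 = 0, and the invariant factors of ∂_2 are all 1, so H_1 = 0.
  H_2: rank ker ∂_2 − rank ∂_3 = (8 − 7) − 0 = 1, and there is no ∂_3, so H_2 = Z.

H_0 ≅ Z,  H_1 = 0,  H_2 ≅ Z.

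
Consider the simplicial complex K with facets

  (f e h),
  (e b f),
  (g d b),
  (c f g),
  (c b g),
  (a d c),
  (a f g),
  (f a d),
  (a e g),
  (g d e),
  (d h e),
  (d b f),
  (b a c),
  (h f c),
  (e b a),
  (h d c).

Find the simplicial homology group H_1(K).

H_1 ≅ Z^2.

Fix the vertex order a < b < c < d < e < f < g < h and write every simplex with vertices in increasing order. Then dim K = 2 and the simplices of K are:

  0-simplices (8): a, b, c, d, e, f, g, h
  1-simplices (24): ab, ac, ad, ae, af, ag, bc, bd, be, bf, bg, cd, cf, cg, ch, de, df, dg, dh, ef, eg, eh, fg, fh
  2-simplices (16): abc, abe, acd, adf, aeg, afg, bcg, bdf, bdg, bef, cdh, cfg, cfh, deg, deh, efh

Hence C_0 ≅ Z^8, C_1 ≅ Z^24, C_2 ≅ Z^16.

Boundary ∂_1: C_1 → C_0 maps an edge to its endpoints' difference, ∂[p,q] = q − p.
The 8×24 boundary matrix has rank 7 and Smith normal form diag(1,1,1,1,1,1,1).

∂_2: C_2 → C_1 acts by ∂[p,q,r] = [q,r] − [p,r] + [p,q]. For instance
  ∂bdf = df − bf + bd,
  ∂bdg = dg − bg + bd.
The 24×16 boundary matrix has rank 15 and Smith normal form diag(1,1,1,1,1,1,1,1,1,1,1,1,1,1,1).

Computing H_k = (kernel of ∂_k) / (image of ∂_{k+1}):

  H_1: rank ker ∂_1 − rank ∂_2 = (24 − 7) − 15 = 2, and the invariant factors of ∂_2 are all 1, so H_1 = Z^2.

(K is a triangulation of the torus T^2.)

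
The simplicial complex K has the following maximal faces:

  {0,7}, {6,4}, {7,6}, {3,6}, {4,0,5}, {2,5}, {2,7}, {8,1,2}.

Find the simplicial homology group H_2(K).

Fix the vertex order 0 < 1 < 2 < 3 < 4 < 5 < 6 < 7 < 8 and write every simplex with vertices in increasing order. Then dim K = 2 and the simplices of K are:

  0-simplices (9): [0], [1], [2], [3], [4], [5], [6], [7], [8]
  1-simplices (12): [0,4], [0,5], [0,7], [1,2], [1,8], [2,5], [2,7], [2,8], [3,6], [4,5], [4,6], [6,7]
  2-simplices (2): [0,4,5], [1,2,8]

so the chain groups are C_0 ≅ Z^9, C_1 ≅ Z^12, C_2 ≅ Z^2.

Boundary ∂_1: C_1 → C_0 sends each edge [p,q] (with p < q) to q − p.
The resulting 9×12 matrix has rank 8, and its Smith normal form has invariant factors (1,1,1,1,1,1,1,1).

∂_2: C_2 → C_1 sends each 2-simplex [p,q,r] to [q,r] − [p,r] + [p,q]. For instance
  ∂[0,4,5] = [4,5] − [0,5] + [0,4],
  ∂[1,2,8] = [2,8] − [1,8] + [1,2].
The resulting 12×2 matrix has rank 2, and its Smith normal form has invariant factors (1,1).

Computing H_k = (kernel of ∂_k) / (image of ∂_{k+1}):

  H_2: rank ker ∂_2 − rank ∂_3 = (2 − 2) − 0 = 0, and there is no ∂_3, so H_2 ≅ 0.

H_2 ≅ 0.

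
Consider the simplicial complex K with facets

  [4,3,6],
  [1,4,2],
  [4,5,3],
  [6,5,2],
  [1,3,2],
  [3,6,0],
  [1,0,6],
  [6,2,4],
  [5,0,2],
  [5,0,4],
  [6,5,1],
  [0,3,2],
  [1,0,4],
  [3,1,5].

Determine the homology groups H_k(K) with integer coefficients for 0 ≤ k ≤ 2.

Take the total order 0 < 1 < 2 < 3 < 4 < 5 < 6 on the vertex set. Then K (dimension 2) consists of the simplices:

  0-simplices (7): [0], [1], [2], [3], [4], [5], [6]
  1-simplices (21): [0,1], [0,2], [0,3], [0,4], [0,5], [0,6], [1,2], [1,3], [1,4], [1,5], [1,6], [2,3], [2,4], [2,5], [2,6], [3,4], [3,5], [3,6], [4,5], [4,6], [5,6]
  2-simplices (14): [0,1,4], [0,1,6], [0,2,3], [0,2,5], [0,3,6], [0,4,5], [1,2,3], [1,2,4], [1,3,5], [1,5,6], [2,4,6], [2,5,6], [3,4,5], [3,4,6]

Hence C_0 ≅ Z^7, C_1 ≅ Z^21, C_2 ≅ Z^14.

∂_1: C_1 → C_0 is given by ∂[p,q] = [q] − [p]. For instance
  ∂[2,6] = [6] − [2].
The resulting 7×21 matrix has rank 6, and its Smith normal form has invariant factors (1,1,1,1,1,1).

The boundary map ∂_2: C_2 → C_1 maps a triangle to the signed sum of its edges. For instance
  ∂[1,2,4] = [2,4] − [1,4] + [1,2],
  ∂[1,5,6] = [5,6] − [1,6] + [1,5].
The resulting 21×14 matrix has rank 13, and its Smith normal form has invariant factors (1,1,1,1,1,1,1,1,1,1,1,1,1).

Reading off H_k = ker ∂_k / im ∂_{k+1}:

  H_0: rank C_0 − rank ∂_1 = 7 − 6 = 1, and the invariant factors of ∂_1 are all 1, so H_0 ≅ Z.
  H_1: rank ker ∂_1 − rank ∂_2 = (21 − 6) − 13 = 2, and the invariant factors of ∂_2 are all 1, so H_1 ≅ Z^2.
  H_2: rank ker ∂_2 − rank ∂_3 = (14 − 13) − 0 = 1, and there is no ∂_3, so H_2 ≅ Z.

As a check, the Euler characteristic is 7 − 21 + 14 = 0, which agrees with 1 − 2 + 1 = 0.
(K is a triangulation of the torus T^2.)

H_0 = Z,  H_1 = Z^2,  H_2 = Z.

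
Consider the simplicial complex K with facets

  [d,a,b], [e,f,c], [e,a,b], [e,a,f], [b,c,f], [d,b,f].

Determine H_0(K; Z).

Fix the vertex order a < b < c < d < e < f and write every simplex with vertices in increasing order. Then dim K = 2 and the simplices of K are:

  0-simplices (6): a, b, c, d, e, f
  1-simplices (12): ab, ad, ae, af, bc, bd, be, bf, ce, cf, df, ef
  2-simplices (6): abd, abe, aef, bcf, bdf, cef

Hence C_0 ≅ Z^6, C_1 ≅ Z^12, C_2 ≅ Z^6.

∂_1: C_1 → C_0 maps an edge to its endpoints' difference, ∂[p,q] = q − p.
The resulting 6×12 matrix has rank 5, and its Smith normal form has invariant factors (1,1,1,1,1).

∂_2: C_2 → C_1 acts by ∂[p,q,r] = [q,r] − [p,r] + [p,q]. For instance
  ∂aef = ef − af + ae,
  ∂bcf = cf − bf + bc.
As a 12×6 matrix over Z this has rank 6, with invariant factors (1,1,1,1,1,1).

From H_k ≅ ker(∂_k) / im(∂_{k+1}) we obtain:

  H_0: rank C_0 − rank ∂_1 = 6 − 5 = 1, and the invariant factors of ∂_1 are all 1, so H_0 ≅ Z.

H_0 ≅ Z.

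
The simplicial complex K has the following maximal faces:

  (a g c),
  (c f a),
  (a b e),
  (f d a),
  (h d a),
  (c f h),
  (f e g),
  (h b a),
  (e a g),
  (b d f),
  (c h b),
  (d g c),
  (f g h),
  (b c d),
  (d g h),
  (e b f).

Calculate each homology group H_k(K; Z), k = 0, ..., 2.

H_0 ≅ Z,  H_1 ≅ Z^2,  H_2 ≅ Z.

K has 8 vertices, 24 edges, 16 triangles.
rank ∂_0 = 0, rank ∂_1 = 7 ⇒ b_0 = 8 − 0 − 7 = 1; all invariant factors of ∂_1 are 1 so no torsion. So H_0 ≅ Z.
rank ∂_1 = 7, rank ∂_2 = 15 ⇒ b_1 = 24 − 7 − 15 = 2; all invariant factors of ∂_2 are 1 so no torsion. So H_1 ≅ Z^2.
rank ∂_2 = 15, rank ∂_3 = 0 ⇒ b_2 = 16 − 15 − 0 = 1. So H_2 ≅ Z.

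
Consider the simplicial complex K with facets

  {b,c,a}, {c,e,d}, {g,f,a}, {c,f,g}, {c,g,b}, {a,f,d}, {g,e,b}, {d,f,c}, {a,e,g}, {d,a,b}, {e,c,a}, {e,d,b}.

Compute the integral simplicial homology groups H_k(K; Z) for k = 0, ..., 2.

H_0 ≅ Z,  H_1 ≅ Z/2,  H_2 = 0.

We work with the vertex ordering a < b < c < d < e < f < g. The simplices of K, each written with vertices in increasing order, are:

  0-simplices (7): a, b, c, d, e, f, g
  1-simplices (18): ab, ac, ad, ae, af, ag, bc, bd, be, bg, cd, ce, cf, cg, de, df, eg, fg
  2-simplices (12): abc, abd, ace, adf, aeg, afg, bcg, bde, beg, cde, cdf, cfg

giving chain groups C_0 ≅ Z^7, C_1 ≅ Z^18, C_2 ≅ Z^12.

∂_1: C_1 → C_0 maps an edge to its endpoints' difference, ∂[p,q] = q − p.
This gives a 7×18 integer matrix of rank 6; reducing to Smith normal form yields diagonal entries (1,1,1,1,1,1).

∂_2: C_2 → C_1 sends each 2-simplex [p,q,r] to [q,r] − [p,r] + [p,q]. For instance
  ∂bcg = cg − bg + bc,
  ∂afg = fg − ag + af.
The 18×12 boundary matrix has rank 12 and Smith normal form diag(1,1,1,1,1,1,1,1,1,1,1,2).

From H_k ≅ ker(∂_k) / im(∂_{k+1}) we obtain:

  H_0: rank C_0 − rank ∂_1 = 7 − 6 = 1, and the invariant factors of ∂_1 are all 1, so H_0 ≅ Z.
  H_1: rank ker ∂_1 − rank ∂_2 = (18 − 6) − 12 = 0, and ∂_2 has invariant factor 2 > 1, so H_1 ≅ Z/2.
  H_2: rank ker ∂_2 − rank ∂_3 = (12 − 12) − 0 = 0, and there is no ∂_3, so H_2 ≅ 0.

As a check, the Euler characteristic is 7 − 18 + 12 = 1, which agrees with 1 − 0 + 0 = 1.
(K is a triangulation of the real projective plane RP^2.)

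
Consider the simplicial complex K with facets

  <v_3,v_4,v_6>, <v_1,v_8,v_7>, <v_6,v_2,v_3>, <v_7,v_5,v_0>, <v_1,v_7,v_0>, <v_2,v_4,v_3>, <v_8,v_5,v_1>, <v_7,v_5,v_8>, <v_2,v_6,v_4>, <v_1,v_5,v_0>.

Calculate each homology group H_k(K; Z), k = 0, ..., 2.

K has 9 vertices, 15 edges, 10 triangles.
rank ∂_0 = 0, rank ∂_1 = 7 ⇒ b_0 = 9 − 0 − 7 = 2; all invariant factors of ∂_1 are 1 so no torsion. So H_0 = Z^2.
rank ∂_1 = 7, rank ∂_2 = 8 ⇒ b_1 = 15 − 7 − 8 = 0; all invariant factors of ∂_2 are 1 so no torsion. So H_1 = 0.
rank ∂_2 = 8, rank ∂_3 = 0 ⇒ b_2 = 10 − 8 − 0 = 2. So H_2 = Z^2.

H_0 = Z^2,  H_1 = 0,  H_2 = Z^2.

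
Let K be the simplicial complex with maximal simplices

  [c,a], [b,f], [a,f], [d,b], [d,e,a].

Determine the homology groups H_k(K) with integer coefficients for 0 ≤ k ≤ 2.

We work with the vertex ordering a < b < c < d < e < f. The simplices of K, each written with vertices in increasing order, are:

  0-simplices (6): a, b, c, d, e, f
  1-simplices (7): ac, ad, ae, af, bd, bf, de
  2-simplices (1): ade

giving chain groups C_0 ≅ Z^6, C_1 ≅ Z^7, C_2 ≅ Z^1.

Boundary ∂_1: C_1 → C_0 sends each edge [p,q] (with p < q) to q − p.
The 6×7 boundary matrix has rank 5 and Smith normal form diag(1,1,1,1,1).

Boundary ∂_2: C_2 → C_1 acts by ∂[p,q,r] = [q,r] − [p,r] + [p,q]. For instance
  ∂ade = de − ae + ad.
As a 7×1 matrix over Z this has rank 1, with invariant factors (1).

Now H_k = ker ∂_k / im ∂_{k+1}, so:

  H_0: rank C_0 − rank ∂_1 = 6 − 5 = 1, and the invariant factors of ∂_1 are all 1, so H_0 ≅ Z.
  H_1: rank ker ∂_1 − rank ∂_2 = (7 − 5) − 1 = 1, and the invariant factors of ∂_2 are all 1, so H_1 ≅ Z.
  H_2: rank ker ∂_2 − rank ∂_3 = (1 − 1) − 0 = 0, and there is no ∂_3, so H_2 ≅ 0.

H_0 ≅ Z,  H_1 ≅ Z,  H_2 = 0.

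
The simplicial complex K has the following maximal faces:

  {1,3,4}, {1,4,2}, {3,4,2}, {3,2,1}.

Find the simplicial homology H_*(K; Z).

H_0 = Z,  H_1 = 0,  H_2 = Z.

Order the vertices as 1 < 2 < 3 < 4. Listing each simplex with vertices in this order, K has dimension 2 with simplices:

  0-simplices (4): [1], [2], [3], [4]
  1-simplices (6): [1,2], [1,3], [1,4], [2,3], [2,4], [3,4]
  2-simplices (4): [1,2,3], [1,2,4], [1,3,4], [2,3,4]

giving chain groups C_0 ≅ Z^4, C_1 ≅ Z^6, C_2 ≅ Z^4.

∂_1: C_1 → C_0 sends each edge [p,q] (with p < q) to q − p. For instance
  ∂[2,4] = [4] − [2].
This gives a 4×6 integer matrix of rank 3; reducing to Smith normal form yields diagonal entries (1,1,1).

The boundary map ∂_2: C_2 → C_1 acts by ∂[p,q,r] = [q,r] − [p,r] + [p,q]. For instance
  ∂[1,2,4] = [2,4] − [1,4] + [1,2],
  ∂[2,3,4] = [3,4] − [2,4] + [2,3].
The 6×4 boundary matrix has rank 3 and Smith normal form diag(1,1,1).

From H_k ≅ ker(∂_k) / im(∂_{k+1}) we obtain:

  H_0: rank C_0 − rank ∂_1 = 4 − 3 = 1, and the invariant factors of ∂_1 are all 1, so H_0 = Z.
  H_1: rank ker ∂_1 − rank ∂_2 = (6 − 3) − 3 = 0, and the invariant factors of ∂_2 are all 1, so H_1 = 0.
  H_2: rank ker ∂_2 − rank ∂_3 = (4 − 3) − 0 = 1, and there is no ∂_3, so H_2 = Z.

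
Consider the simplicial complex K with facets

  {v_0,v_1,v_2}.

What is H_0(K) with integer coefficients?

K has 3 vertices, 3 edges, 1 triangle.
rank ∂_0 = 0, rank ∂_1 = 2 ⇒ b_0 = 3 − 0 − 2 = 1; all invariant factors of ∂_1 are 1 so no torsion. So H_0 ≅ Z.

H_0 ≅ Z.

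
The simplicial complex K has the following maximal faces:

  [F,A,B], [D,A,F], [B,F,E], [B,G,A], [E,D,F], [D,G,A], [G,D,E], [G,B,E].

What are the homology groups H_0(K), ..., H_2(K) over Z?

K has 6 vertices, 12 edges, 8 triangles.
rank ∂_0 = 0, rank ∂_1 = 5 ⇒ b_0 = 6 − 0 − 5 = 1; all invariant factors of ∂_1 are 1 so no torsion. So H_0 = Z.
rank ∂_1 = 5, rank ∂_2 = 7 ⇒ b_1 = 12 − 5 − 7 = 0; all invariant factors of ∂_2 are 1 so no torsion. So H_1 = 0.
rank ∂_2 = 7, rank ∂_3 = 0 ⇒ b_2 = 8 − 7 − 0 = 1. So H_2 = Z.

H_0 ≅ Z,  H_1 = 0,  H_2 ≅ Z.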